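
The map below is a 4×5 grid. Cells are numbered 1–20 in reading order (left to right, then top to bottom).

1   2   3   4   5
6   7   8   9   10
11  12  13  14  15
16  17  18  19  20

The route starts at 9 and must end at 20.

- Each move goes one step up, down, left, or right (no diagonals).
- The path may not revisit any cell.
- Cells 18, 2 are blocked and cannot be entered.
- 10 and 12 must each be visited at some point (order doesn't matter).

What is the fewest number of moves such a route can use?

Any route passes through 10 and 12 in some order between 9 and 20. Summing Manhattan distances along each leg and taking the cheapest ordering (9 → 10 → 12 → 20) gives a lower bound of 1 + 4 + 4 = 9 moves.
The shortest route satisfying every rule uses 11 moves: 9 → 14 → 13 → 12 → 7 → 8 → 3 → 4 → 5 → 10 → 15 → 20.
The bound of 9 isn't tight here; checking systematically, no route of length 9 through 10 satisfies every constraint, so 11 is the minimum.

11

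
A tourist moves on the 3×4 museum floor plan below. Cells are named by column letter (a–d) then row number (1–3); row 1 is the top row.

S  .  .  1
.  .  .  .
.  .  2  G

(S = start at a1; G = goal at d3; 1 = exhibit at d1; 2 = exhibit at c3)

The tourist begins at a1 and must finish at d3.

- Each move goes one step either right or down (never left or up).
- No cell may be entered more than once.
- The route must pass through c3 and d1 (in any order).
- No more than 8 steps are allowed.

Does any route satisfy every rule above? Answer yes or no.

c3 is below but to the left of d1: going d1 → c3 would need a leftward move and c3 → d1 an upward move, so no right/down-only route can visit both required cells.

no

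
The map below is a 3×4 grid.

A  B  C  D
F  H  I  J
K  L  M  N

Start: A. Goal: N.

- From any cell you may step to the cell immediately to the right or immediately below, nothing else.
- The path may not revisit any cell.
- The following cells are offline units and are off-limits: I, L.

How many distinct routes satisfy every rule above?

1

A right/down-only route from A to N makes exactly 2 down-moves and 3 right-moves in some order.
With no other constraints that would be C(5,2) = 10 routes.
Subtract routes through each blocked cell (inclusion–exclusion for overlaps): − through I: 6 − through L: 3 → 1.
That gives 1 route.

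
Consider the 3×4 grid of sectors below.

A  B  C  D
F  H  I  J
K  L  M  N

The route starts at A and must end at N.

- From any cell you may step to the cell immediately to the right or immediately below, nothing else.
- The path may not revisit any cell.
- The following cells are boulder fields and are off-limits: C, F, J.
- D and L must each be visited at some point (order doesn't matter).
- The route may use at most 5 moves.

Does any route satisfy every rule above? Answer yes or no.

no

L is below but to the left of D: going D → L would need a leftward move and L → D an upward move, so no right/down-only route can visit both required cells.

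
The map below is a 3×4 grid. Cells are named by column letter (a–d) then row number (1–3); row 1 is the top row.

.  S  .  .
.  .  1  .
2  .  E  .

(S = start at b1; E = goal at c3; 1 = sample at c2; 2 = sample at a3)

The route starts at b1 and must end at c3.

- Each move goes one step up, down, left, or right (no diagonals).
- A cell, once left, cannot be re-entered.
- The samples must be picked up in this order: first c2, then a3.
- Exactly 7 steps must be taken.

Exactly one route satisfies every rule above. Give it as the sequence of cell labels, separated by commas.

b1, c1, c2, b2, a2, a3, b3, c3

The waypoints must appear in the order c2, a3, with no cell reused.
Route from b1: right to c1, down to c2, 2× left (reaching a2), down to a3, 2× right (reaching c3) — 7 moves in all.
Check: order respected (1 at step 2, 2 at step 5); 7 moves as required.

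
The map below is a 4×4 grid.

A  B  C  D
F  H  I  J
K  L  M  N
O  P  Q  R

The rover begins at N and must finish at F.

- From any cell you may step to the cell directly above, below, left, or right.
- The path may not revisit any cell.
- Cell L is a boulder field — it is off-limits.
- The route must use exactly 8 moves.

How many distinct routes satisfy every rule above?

7

Need simple routes of exactly 8 moves from N to F (Manhattan distance 4, so 2 moves are spent on a detour and 2 undoing it).
Enumerating: N J D C I H B A F | N J I M Q P O K F | N R Q M I C B H F | N R Q M I C B A F | N R Q M I H B A F | N M I J D C B H F | N M I J D C B A F.
That gives 7 routes.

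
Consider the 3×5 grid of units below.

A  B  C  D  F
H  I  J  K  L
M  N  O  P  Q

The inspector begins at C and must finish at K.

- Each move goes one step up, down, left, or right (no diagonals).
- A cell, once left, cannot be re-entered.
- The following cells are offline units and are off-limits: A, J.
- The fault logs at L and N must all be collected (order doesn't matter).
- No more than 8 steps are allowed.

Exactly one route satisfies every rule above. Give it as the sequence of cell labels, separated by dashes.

C - B - I - N - O - P - Q - L - K

The 8-move cap with required stops at L, N leaves no slack for detours.
Route from C: left to B, 2× down (reaching N), 3× right (reaching Q), up to L, left to K — 8 moves in all.
Check: all required cells visited; 8 ≤ 8 moves.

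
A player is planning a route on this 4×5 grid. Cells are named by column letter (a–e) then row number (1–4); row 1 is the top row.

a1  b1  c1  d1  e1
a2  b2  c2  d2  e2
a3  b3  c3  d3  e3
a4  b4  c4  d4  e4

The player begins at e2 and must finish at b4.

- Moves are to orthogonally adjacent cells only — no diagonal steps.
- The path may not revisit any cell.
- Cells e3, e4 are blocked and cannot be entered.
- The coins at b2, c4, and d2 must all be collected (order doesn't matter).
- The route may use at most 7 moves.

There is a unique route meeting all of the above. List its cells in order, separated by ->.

e2 -> d2 -> c2 -> b2 -> b3 -> c3 -> c4 -> b4

Any route must reach b2, c4, and d2 and still end at b4 within 7 moves, so the order of the required stops is forced.
Route from e2: 3× left (reaching b2), down to b3, right to c3, down to c4, left to b4 — 7 moves in all.
Check: all required cells visited; 7 ≤ 7 moves.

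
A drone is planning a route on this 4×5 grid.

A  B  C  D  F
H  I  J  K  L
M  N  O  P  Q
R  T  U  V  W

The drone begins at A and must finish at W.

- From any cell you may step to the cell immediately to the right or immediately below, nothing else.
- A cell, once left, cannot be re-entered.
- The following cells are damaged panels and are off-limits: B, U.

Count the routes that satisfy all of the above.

9

A right/down-only route from A to W makes exactly 3 down-moves and 4 right-moves in some order.
With no other constraints that would be C(7,3) = 35 routes.
Subtract routes through each blocked cell (inclusion–exclusion for overlaps): − through B: 20 − through U: 10 + through B&U: 4 → 9.
That gives 9 routes.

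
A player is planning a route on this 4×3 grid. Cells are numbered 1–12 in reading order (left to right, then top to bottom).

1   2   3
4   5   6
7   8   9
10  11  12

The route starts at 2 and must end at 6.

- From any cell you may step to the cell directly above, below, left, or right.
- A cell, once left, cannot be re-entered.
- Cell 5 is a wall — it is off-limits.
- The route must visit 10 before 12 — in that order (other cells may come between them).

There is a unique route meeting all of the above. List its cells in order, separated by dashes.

2 - 1 - 4 - 7 - 10 - 11 - 12 - 9 - 6

The waypoints must appear in the order 10, 12, with no cell reused.
Route from 2: left 1 to 1, down 3 to 10, right 2 to 12, up 2 to 6 — 8 moves in all.
Check: order respected (10 at step 4, 12 at step 6).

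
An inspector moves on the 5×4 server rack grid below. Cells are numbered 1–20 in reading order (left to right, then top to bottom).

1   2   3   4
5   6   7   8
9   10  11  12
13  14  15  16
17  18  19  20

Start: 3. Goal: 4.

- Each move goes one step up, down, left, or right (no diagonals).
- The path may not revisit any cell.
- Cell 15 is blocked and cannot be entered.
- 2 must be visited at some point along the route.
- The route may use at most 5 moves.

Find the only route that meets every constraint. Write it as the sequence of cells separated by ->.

The budget equals the shortest possible length, so every move has to be on a shortest route through the required cells.
Route from 3: left 1 to 2, down 1 to 6, right 2 to 8, up 1 to 4 — 5 moves in all.
Check: all required cells visited; 5 ≤ 5 moves.

3 -> 2 -> 6 -> 7 -> 8 -> 4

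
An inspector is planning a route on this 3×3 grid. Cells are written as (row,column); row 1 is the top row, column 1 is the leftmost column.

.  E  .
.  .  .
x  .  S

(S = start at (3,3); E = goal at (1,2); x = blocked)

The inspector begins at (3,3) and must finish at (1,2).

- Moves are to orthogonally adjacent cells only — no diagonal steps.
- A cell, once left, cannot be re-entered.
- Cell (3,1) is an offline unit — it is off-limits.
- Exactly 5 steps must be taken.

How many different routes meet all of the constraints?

3

Need simple routes of exactly 5 moves from (3,3) to (1,2) (Manhattan distance 3, so 1 moves are spent on a detour and 1 undoing it).
Enumerating: (3,3) (2,3) (2,2) (2,1) (1,1) (1,2) | (3,3) (3,2) (2,2) (2,1) (1,1) (1,2) | (3,3) (3,2) (2,2) (2,3) (1,3) (1,2).
That gives 3 routes.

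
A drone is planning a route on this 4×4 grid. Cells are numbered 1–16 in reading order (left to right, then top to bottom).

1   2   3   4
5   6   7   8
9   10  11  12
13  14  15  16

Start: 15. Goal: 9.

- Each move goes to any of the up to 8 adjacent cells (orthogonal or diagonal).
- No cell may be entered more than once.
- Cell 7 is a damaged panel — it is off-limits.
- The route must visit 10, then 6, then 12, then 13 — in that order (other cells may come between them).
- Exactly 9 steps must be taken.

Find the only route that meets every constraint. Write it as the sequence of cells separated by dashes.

The waypoints must appear in the order 10, 6, 12, 13, with no cell reused.
Route from 15: up-left to 10, up to 6, up-right to 3, down-right to 8, down to 12, left to 11, down-left to 14, left to 13, up to 9 — 9 moves in all.
Check: order respected (10 at step 1, 6 at step 2, 12 at step 5, 13 at step 8); 9 moves as required.

15 - 10 - 6 - 3 - 8 - 12 - 11 - 14 - 13 - 9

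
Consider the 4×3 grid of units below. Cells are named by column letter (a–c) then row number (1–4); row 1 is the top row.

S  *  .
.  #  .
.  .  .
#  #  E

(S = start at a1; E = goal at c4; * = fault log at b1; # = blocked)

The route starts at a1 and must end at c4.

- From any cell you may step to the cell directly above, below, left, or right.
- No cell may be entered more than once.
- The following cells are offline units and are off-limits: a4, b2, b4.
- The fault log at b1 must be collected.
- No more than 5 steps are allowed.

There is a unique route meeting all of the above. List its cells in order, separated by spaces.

a1 b1 c1 c2 c3 c4

The 5-move cap with required stops at b1 leaves no slack for detours.
Route from a1: right 2 to c1, down 3 to c4 — 5 moves in all.
Check: all required cells visited; 5 ≤ 5 moves.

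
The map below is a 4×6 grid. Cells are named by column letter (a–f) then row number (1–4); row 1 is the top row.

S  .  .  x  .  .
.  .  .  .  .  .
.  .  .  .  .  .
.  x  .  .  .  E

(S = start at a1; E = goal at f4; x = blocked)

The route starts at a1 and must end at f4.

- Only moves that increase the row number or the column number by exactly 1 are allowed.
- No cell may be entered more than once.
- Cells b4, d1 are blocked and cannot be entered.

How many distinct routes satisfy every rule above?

A right/down-only route from a1 to f4 makes exactly 3 down-moves and 5 right-moves in some order.
With no other constraints that would be C(8,3) = 56 routes.
Subtract routes through each blocked cell (inclusion–exclusion for overlaps): − through d1: 10 − through b4: 4 → 42.
That gives 42 routes.

42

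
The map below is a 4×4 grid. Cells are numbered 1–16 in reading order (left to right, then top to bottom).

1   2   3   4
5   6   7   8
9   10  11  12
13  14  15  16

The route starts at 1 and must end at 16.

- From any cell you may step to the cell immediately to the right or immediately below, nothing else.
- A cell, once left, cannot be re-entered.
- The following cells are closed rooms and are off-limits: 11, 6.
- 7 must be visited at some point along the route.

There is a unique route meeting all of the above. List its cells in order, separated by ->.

1 -> 2 -> 3 -> 7 -> 8 -> 12 -> 16

Moves only go right or down, so the column and row indices never decrease.
Route from 1: right 2 to 3, down 1 to 7, right 1 to 8, down 2 to 16 — 6 moves in all.
Check: all required cells visited.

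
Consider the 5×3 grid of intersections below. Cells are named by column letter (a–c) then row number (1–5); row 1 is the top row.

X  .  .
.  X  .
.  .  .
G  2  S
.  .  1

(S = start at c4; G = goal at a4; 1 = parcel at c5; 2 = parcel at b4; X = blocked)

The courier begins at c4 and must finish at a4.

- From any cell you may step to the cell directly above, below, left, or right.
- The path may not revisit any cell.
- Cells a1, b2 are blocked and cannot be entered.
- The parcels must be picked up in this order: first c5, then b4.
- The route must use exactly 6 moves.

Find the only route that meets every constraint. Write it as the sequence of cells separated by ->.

c4 -> c5 -> b5 -> b4 -> b3 -> a3 -> a4

The waypoints must appear in the order c5, b4, with no cell reused.
Route from c4: down 1 to c5, left 1 to b5, up 2 to b3, left 1 to a3, down 1 to a4 — 6 moves in all.
Check: order respected (1 at step 1, 2 at step 3); 6 moves as required.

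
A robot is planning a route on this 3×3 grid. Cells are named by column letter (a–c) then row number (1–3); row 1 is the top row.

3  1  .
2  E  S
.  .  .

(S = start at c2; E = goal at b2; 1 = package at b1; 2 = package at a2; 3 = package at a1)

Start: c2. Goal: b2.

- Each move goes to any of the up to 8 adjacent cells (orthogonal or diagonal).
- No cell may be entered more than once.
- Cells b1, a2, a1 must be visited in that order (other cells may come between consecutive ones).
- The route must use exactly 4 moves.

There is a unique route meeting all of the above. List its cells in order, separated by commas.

The waypoints must appear in the order b1, a2, a1, with no cell reused.
Route from c2: up-left 1 to b1, down-left 1 to a2, up 1 to a1, down-right 1 to b2 — 4 moves in all.
Check: order respected (1 at step 1, 2 at step 2, 3 at step 3); 4 moves as required.

c2, b1, a2, a1, b2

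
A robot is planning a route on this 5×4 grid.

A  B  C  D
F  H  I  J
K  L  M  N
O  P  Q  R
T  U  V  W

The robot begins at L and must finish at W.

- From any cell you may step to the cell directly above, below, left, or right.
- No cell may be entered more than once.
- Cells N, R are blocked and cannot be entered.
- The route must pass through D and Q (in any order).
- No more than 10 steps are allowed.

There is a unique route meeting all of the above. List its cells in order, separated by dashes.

L - H - B - C - D - J - I - M - Q - V - W

The budget equals the shortest possible length, so every move has to be on a shortest route through the required cells.
Route from L: 2× up (reaching B), 2× right (reaching D), down to J, left to I, 3× down (reaching V), right to W — 10 moves in all.
Check: all required cells visited; 10 ≤ 10 moves.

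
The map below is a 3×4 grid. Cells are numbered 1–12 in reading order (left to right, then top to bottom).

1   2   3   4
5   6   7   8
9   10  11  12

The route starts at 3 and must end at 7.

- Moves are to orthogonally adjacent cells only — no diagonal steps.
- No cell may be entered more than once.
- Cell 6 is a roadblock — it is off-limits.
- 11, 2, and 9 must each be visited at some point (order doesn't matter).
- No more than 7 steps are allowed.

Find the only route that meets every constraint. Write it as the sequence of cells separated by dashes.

3 - 2 - 1 - 5 - 9 - 10 - 11 - 7

Any route must reach 11, 2, and 9 and still end at 7 within 7 moves, so the order of the required stops is forced.
Route from 3: 2× left (reaching 1), 2× down (reaching 9), 2× right (reaching 11), up to 7 — 7 moves in all.
Check: all required cells visited; 7 ≤ 7 moves.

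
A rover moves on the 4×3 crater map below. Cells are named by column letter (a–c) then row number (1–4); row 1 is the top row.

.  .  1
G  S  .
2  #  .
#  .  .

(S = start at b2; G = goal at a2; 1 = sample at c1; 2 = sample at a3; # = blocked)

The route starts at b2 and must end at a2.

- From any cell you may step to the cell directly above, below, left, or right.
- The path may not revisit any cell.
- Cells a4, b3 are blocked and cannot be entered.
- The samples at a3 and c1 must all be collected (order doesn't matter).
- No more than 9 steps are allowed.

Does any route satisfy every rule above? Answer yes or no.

no

a3 must be visited but has only one open neighbour (a2), and it is neither the start nor the goal — the route would have to enter and leave through a2, re-entering it.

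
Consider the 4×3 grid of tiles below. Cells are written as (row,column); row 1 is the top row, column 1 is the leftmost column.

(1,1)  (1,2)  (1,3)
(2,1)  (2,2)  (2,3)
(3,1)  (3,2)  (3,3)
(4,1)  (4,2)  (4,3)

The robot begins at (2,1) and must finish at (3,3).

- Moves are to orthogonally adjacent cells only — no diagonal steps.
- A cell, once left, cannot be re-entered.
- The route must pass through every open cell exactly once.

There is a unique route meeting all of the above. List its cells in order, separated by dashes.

(2,1) - (1,1) - (1,2) - (1,3) - (2,3) - (2,2) - (3,2) - (3,1) - (4,1) - (4,2) - (4,3) - (3,3)

Need to visit all 12 open cells exactly once, starting at (2,1) and ending at (3,3).
Cell (1,3) has only two open neighbours ((2,3) and (1,2)), so the path must pass straight through it: one of those is the cell it's entered from and the other is where it exits.
Route from (2,1): up 1 to (1,1), right 2 to (1,3), down 1 to (2,3), left 1 to (2,2), down 1 to (3,2), left 1 to (3,1), down 1 to (4,1), right 2 to (4,3), up 1 to (3,3) — 11 moves in all.
Check: all 12 open cells covered.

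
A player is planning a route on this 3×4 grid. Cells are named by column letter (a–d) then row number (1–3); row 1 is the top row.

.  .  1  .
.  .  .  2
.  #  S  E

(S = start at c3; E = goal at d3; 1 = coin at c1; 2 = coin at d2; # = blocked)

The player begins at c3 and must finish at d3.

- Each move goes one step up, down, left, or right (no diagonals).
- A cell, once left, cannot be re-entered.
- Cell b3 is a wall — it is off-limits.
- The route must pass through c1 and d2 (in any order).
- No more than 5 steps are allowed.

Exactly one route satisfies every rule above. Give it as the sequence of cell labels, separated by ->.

The 5-move cap with required stops at c1, d2 leaves no slack for detours.
Route from c3: up 2 to c1, right 1 to d1, down 2 to d3 — 5 moves in all.
Check: all required cells visited; 5 ≤ 5 moves.

c3 -> c2 -> c1 -> d1 -> d2 -> d3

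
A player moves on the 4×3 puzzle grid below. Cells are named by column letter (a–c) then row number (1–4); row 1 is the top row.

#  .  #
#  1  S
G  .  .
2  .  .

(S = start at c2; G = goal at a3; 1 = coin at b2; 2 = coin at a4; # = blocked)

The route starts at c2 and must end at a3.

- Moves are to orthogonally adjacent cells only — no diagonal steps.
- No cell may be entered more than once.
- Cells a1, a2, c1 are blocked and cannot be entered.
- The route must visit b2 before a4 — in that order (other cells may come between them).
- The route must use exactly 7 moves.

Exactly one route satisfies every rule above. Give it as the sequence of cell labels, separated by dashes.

The waypoints must appear in the order b2, a4, with no cell reused.
Route from c2: left to b2, down to b3, right to c3, down to c4, 2× left (reaching a4), up to a3 — 7 moves in all.
Check: order respected (1 at step 1, 2 at step 6); 7 moves as required.

c2 - b2 - b3 - c3 - c4 - b4 - a4 - a3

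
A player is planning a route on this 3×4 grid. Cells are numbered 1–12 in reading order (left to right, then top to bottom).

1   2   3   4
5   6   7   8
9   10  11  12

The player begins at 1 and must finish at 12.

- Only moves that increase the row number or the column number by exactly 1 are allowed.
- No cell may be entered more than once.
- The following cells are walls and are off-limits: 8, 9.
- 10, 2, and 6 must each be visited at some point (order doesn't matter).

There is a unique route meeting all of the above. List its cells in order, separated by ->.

Moves only go right or down, so the column and row indices never decrease.
Route from 1: right 1 to 2, down 2 to 10, right 2 to 12 — 5 moves in all.
Check: all required cells visited.

1 -> 2 -> 6 -> 10 -> 11 -> 12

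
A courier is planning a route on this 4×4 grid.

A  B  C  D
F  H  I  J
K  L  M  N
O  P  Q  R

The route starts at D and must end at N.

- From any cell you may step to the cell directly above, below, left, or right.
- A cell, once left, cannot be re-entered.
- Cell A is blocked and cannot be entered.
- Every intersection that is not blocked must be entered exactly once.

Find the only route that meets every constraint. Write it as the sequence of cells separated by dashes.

D - J - I - C - B - H - F - K - O - P - L - M - Q - R - N

Need to visit all 15 open cells exactly once, starting at D and ending at N.
Route from D: down to J, left to I, up to C, left to B, down to H, left to F, 2× down (reaching O), right to P, up to L, right to M, down to Q, right to R, up to N — 14 moves in all.
Check: all 15 open cells covered.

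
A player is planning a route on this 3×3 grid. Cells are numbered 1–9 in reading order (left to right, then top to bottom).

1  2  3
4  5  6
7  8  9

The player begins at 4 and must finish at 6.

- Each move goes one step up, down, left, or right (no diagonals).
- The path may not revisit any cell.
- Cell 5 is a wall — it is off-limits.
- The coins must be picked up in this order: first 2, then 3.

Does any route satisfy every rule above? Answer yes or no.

One route that works: 4 → 1 → 2 → 3 → 6.

yes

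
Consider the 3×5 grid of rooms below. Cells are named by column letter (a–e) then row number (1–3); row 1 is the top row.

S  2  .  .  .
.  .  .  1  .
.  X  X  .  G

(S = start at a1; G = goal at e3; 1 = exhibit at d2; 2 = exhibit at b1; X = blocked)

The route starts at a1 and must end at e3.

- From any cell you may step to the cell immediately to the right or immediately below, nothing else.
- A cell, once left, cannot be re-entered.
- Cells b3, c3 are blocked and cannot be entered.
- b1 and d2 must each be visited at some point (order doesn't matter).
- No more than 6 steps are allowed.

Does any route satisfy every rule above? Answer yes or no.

yes

One route that works: a1 → b1 → b2 → c2 → d2 → d3 → e3.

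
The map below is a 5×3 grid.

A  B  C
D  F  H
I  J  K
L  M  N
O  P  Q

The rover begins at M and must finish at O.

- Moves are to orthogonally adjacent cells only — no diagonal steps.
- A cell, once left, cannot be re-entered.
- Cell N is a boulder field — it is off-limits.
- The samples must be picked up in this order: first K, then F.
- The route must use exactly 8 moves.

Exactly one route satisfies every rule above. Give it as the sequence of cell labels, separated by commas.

M, J, K, H, F, D, I, L, O

The waypoints must appear in the order K, F, with no cell reused.
Route from M: up 1 to J, right 1 to K, up 1 to H, left 2 to D, down 3 to O — 8 moves in all.
Check: order respected (K at step 2, F at step 4); 8 moves as required.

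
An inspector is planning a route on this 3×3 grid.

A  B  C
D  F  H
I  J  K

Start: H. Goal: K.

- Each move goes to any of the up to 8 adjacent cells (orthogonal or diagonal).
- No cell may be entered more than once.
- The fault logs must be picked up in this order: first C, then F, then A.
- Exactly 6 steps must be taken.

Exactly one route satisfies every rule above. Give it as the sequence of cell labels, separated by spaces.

The waypoints must appear in the order C, F, A, with no cell reused.
Route from H: up 1 to C, down-left 1 to F, up-left 1 to A, down 1 to D, down-right 1 to J, right 1 to K — 6 moves in all.
Check: order respected (C at step 1, F at step 2, A at step 3); 6 moves as required.

H C F A D J K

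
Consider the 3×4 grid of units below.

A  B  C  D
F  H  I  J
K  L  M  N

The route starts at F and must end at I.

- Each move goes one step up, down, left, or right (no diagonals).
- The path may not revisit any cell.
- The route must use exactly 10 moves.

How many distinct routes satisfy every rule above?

4

Need simple routes of exactly 10 moves from F to I (Manhattan distance 2, so 4 moves are spent on a detour and 4 undoing it).
Enumerating: F A B H L M N J D C I | F A B C D J N M L H I | F K L H B C D J N M I | F K L M N J D C B H I.
That gives 4 routes.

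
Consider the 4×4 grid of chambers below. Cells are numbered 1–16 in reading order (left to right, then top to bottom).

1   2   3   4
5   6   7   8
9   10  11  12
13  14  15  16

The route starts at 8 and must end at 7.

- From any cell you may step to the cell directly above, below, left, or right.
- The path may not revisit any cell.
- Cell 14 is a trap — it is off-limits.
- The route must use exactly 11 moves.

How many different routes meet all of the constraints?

4

Need simple routes of exactly 11 moves from 8 to 7 (Manhattan distance 1, so 5 moves are spent on a detour and 5 undoing it).
Enumerating: 8 12 16 15 11 10 6 5 1 2 3 7 | 8 12 16 15 11 10 9 5 1 2 6 7 | 8 12 16 15 11 10 9 5 1 2 3 7 | 8 12 16 15 11 10 9 5 6 2 3 7.
That gives 4 routes.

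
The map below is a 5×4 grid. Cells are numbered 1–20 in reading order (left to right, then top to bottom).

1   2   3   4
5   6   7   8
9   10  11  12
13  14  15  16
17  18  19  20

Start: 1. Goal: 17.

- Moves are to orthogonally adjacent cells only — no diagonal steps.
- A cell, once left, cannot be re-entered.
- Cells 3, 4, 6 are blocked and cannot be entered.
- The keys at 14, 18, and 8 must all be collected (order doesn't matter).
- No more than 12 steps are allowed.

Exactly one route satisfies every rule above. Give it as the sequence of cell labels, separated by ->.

1 -> 5 -> 9 -> 10 -> 11 -> 7 -> 8 -> 12 -> 16 -> 15 -> 14 -> 18 -> 17

The 12-move cap with required stops at 14, 18, 8 leaves no slack for detours.
Route from 1: 2× down (reaching 9), 2× right (reaching 11), up to 7, right to 8, 2× down (reaching 16), 2× left (reaching 14), down to 18, left to 17 — 12 moves in all.
Check: all required cells visited; 12 ≤ 12 moves.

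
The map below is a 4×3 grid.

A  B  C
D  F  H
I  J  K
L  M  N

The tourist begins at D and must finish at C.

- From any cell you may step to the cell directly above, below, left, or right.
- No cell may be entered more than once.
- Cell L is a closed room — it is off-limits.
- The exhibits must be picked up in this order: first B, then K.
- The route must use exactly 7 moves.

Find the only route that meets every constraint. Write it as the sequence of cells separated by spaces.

The waypoints must appear in the order B, K, with no cell reused.
Route from D: up to A, right to B, 2× down (reaching J), right to K, 2× up (reaching C) — 7 moves in all.
Check: order respected (B at step 2, K at step 5); 7 moves as required.

D A B F J K H C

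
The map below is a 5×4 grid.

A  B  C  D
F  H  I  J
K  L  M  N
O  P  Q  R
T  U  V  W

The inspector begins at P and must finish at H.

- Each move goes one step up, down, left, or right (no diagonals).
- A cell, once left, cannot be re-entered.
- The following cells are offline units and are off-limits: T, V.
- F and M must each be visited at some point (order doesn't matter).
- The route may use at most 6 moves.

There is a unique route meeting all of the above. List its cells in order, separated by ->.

The 6-move cap with required stops at F, M leaves no slack for detours.
Route from P: right 1 to Q, up 1 to M, left 2 to K, up 1 to F, right 1 to H — 6 moves in all.
Check: all required cells visited; 6 ≤ 6 moves.

P -> Q -> M -> L -> K -> F -> H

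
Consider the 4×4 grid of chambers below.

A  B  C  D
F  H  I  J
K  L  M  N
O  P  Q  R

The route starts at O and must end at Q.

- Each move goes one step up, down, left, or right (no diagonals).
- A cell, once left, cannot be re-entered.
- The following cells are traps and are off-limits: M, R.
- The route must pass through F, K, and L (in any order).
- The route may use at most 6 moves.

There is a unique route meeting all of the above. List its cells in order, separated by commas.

The budget equals the shortest possible length, so every move has to be on a shortest route through the required cells.
Route from O: 2× up (reaching F), right to H, 2× down (reaching P), right to Q — 6 moves in all.
Check: all required cells visited; 6 ≤ 6 moves.

O, K, F, H, L, P, Q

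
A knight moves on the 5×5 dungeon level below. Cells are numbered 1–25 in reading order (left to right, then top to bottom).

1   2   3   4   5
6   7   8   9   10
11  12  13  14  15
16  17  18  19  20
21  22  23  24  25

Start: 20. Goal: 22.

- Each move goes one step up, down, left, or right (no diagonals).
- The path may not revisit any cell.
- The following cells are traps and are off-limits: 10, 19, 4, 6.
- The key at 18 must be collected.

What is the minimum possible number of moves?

Any route passes through 18 somewhere between 20 and 22. Summing Manhattan distances along the two legs (20 → 18 → 22) gives a lower bound of 2 + 2 = 4 moves.
That bound ignores the blocked cells. Measuring each leg by the fewest moves that actually steer around them (20→18: 4; 18→22: 2) raises the lower bound to 6.
A route of 6 moves exists: 20 → 15 → 14 → 13 → 18 → 23 → 22.
Since 6 matches that lower bound, it is optimal.

6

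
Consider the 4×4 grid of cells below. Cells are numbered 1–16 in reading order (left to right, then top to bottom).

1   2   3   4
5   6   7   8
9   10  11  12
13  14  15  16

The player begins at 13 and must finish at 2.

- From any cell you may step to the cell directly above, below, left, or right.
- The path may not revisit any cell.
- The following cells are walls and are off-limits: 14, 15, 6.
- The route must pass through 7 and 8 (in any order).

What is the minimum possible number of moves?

8

Any route passes through 7 and 8 in some order between 13 and 2. Summing Manhattan distances along each leg and taking the cheapest ordering (13 → 7 → 8 → 2) gives a lower bound of 4 + 1 + 3 = 8 moves.
A route of 8 moves achieves this: 13 → 9 → 10 → 11 → 7 → 8 → 4 → 3 → 2.
Since 8 matches the lower bound, it is optimal.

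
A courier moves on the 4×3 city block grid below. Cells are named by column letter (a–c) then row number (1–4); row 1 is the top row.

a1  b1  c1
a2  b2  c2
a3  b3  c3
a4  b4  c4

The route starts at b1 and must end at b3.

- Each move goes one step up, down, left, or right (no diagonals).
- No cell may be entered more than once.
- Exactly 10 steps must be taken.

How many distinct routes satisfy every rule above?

Need simple routes of exactly 10 moves from b1 to b3 (Manhattan distance 2, so 4 moves are spent on a detour and 4 undoing it).
Enumerating: b1 a1 a2 a3 a4 b4 c4 c3 c2 b2 b3 | b1 a1 a2 b2 c2 c3 c4 b4 a4 a3 b3 | b1 c1 c2 c3 c4 b4 a4 a3 a2 b2 b3 | b1 c1 c2 b2 a2 a3 a4 b4 c4 c3 b3.
That gives 4 routes.

4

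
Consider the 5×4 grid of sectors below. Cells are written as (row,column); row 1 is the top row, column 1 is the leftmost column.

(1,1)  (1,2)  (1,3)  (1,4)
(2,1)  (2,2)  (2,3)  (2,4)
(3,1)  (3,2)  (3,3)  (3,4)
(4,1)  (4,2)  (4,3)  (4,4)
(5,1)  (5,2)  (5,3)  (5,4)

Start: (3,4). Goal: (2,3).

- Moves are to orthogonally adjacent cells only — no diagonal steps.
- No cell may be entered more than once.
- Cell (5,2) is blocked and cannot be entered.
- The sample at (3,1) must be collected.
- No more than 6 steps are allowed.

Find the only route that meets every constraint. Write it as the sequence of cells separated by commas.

(3,4), (3,3), (3,2), (3,1), (2,1), (2,2), (2,3)

The budget equals the shortest possible length, so every move has to be on a shortest route through the required cells.
Route from (3,4): left 3 to (3,1), up 1 to (2,1), right 2 to (2,3) — 6 moves in all.
Check: all required cells visited; 6 ≤ 6 moves.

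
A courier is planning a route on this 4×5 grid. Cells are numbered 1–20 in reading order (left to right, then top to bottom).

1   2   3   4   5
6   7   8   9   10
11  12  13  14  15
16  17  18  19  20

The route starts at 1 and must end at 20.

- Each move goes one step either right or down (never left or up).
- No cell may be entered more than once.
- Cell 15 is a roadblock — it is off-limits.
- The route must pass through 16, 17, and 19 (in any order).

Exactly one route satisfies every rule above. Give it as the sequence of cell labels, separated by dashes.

1 - 6 - 11 - 16 - 17 - 18 - 19 - 20

Moves only go right or down, so the column and row indices never decrease.
Route from 1: 3× down (reaching 16), 4× right (reaching 20) — 7 moves in all.
Check: all required cells visited.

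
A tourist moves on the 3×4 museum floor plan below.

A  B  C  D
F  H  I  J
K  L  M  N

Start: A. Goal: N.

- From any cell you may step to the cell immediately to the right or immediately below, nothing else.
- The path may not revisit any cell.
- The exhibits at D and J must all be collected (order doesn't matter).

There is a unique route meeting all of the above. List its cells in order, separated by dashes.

A - B - C - D - J - N

Moves only go right or down, so the column and row indices never decrease.
Route from A: 3× right (reaching D), 2× down (reaching N) — 5 moves in all.
Check: all required cells visited.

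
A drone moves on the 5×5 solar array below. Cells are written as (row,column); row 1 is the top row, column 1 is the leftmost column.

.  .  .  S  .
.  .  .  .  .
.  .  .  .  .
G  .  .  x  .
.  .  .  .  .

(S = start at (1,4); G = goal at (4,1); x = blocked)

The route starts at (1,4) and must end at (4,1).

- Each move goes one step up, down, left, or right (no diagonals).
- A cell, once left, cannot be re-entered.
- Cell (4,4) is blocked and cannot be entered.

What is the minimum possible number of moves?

6

The Manhattan distance from (1,4) to (4,1) is |1−4| + |4−1| = 6, so at least 6 moves are needed.
A route of 6 moves achieves this: (1,4) → (2,4) → (3,4) → (3,3) → (4,3) → (4,2) → (4,1).
Since 6 matches the lower bound, it is optimal.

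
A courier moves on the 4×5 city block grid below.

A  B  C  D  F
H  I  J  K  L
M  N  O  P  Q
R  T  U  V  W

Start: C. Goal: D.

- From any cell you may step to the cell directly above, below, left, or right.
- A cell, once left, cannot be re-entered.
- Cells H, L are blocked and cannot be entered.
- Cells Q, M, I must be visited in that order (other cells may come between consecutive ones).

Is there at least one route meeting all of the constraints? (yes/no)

Ignoring the required order, 4 revisit-free routes from C to D pass through all of Q, M, and I; the waypoint orders that occur are I → M → Q (4) — never Q → M → I.

no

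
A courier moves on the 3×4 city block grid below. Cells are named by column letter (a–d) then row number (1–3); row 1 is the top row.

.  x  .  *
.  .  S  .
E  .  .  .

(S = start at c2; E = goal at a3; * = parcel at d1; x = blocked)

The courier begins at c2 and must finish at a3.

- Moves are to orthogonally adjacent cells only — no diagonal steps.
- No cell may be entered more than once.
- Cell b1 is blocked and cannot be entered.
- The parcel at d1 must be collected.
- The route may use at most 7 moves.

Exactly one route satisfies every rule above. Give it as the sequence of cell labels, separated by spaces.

c2 c1 d1 d2 d3 c3 b3 a3

The 7-move cap with required stops at d1 leaves no slack for detours.
Route from c2: up to c1, right to d1, 2× down (reaching d3), 3× left (reaching a3) — 7 moves in all.
Check: all required cells visited; 7 ≤ 7 moves.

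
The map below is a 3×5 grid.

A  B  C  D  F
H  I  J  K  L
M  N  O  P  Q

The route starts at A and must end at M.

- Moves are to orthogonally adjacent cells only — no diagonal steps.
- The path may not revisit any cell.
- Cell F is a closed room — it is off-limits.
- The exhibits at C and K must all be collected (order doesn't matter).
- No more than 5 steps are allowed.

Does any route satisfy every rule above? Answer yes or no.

no

Even ignoring the no-revisit rule, getting from A to M, taking the cheapest ordering A → C → K → M needs at least 2 + 2 + 4 = 8 moves (Manhattan distance per leg), which exceeds the 5-move limit.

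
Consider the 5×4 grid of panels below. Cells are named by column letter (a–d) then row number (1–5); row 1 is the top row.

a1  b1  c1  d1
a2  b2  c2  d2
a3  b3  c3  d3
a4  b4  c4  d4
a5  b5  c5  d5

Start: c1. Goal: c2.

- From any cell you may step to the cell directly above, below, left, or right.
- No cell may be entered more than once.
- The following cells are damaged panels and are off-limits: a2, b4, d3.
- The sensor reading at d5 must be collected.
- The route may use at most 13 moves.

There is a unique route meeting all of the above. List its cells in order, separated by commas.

c1, b1, b2, b3, a3, a4, a5, b5, c5, d5, d4, c4, c3, c2

The budget equals the shortest possible length, so every move has to be on a shortest route through the required cells.
Route from c1: left to b1, 2× down (reaching b3), left to a3, 2× down (reaching a5), 3× right (reaching d5), up to d4, left to c4, 2× up (reaching c2) — 13 moves in all.
Check: all required cells visited; 13 ≤ 13 moves.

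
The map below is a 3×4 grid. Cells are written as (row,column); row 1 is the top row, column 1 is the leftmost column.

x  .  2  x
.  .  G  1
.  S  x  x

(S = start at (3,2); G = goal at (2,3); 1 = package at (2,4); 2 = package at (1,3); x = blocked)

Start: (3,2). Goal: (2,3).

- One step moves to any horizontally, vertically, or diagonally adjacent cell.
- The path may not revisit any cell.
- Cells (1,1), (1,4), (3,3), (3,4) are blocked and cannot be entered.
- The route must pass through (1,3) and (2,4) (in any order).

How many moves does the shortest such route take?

4

Any route passes through (1,3) and (2,4) in some order between (3,2) and (2,3). Summing Chebyshev distances along each leg and taking the cheapest ordering ((3,2) → (2,4) → (1,3) → (2,3)) gives a lower bound of 2 + 1 + 1 = 4 moves.
A route of 4 moves achieves this: (3,2) → (2,2) → (1,3) → (2,4) → (2,3).
Since 4 matches the lower bound, it is optimal.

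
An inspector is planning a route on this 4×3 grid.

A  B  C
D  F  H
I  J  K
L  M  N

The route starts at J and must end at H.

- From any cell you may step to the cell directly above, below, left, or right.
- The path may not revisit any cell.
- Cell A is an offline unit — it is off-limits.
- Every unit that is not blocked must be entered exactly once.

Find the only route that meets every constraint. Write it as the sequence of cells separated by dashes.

Need to visit all 11 open cells exactly once, starting at J and ending at H.
Cell N has only two open neighbours (K and M), so the path must pass straight through it: one of those is the cell it's entered from and the other is where it exits.
Route from J: right 1 to K, down 1 to N, left 2 to L, up 2 to D, right 1 to F, up 1 to B, right 1 to C, down 1 to H — 10 moves in all.
Check: all 11 open cells covered.

J - K - N - M - L - I - D - F - B - C - H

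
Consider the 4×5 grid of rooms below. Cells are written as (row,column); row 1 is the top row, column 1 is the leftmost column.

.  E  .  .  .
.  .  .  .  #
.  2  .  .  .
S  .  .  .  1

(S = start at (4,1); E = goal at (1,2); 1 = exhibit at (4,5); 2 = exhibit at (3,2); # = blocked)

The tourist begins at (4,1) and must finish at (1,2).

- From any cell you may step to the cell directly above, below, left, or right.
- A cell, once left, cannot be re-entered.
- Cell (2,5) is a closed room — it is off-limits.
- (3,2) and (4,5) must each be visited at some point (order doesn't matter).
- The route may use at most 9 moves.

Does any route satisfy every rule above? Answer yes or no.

Even ignoring the no-revisit rule, getting from (4,1) to (1,2), taking the cheapest ordering (4,1) → (4,5) → (3,2) → (1,2) needs at least 4 + 4 + 2 = 10 moves (Manhattan distance per leg), which exceeds the 9-move limit.

no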